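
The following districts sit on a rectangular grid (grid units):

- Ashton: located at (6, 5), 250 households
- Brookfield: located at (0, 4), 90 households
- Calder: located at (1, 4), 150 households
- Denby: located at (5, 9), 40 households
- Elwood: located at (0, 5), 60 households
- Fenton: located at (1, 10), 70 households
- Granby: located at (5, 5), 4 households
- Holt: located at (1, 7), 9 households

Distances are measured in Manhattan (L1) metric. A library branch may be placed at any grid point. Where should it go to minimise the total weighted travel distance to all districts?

Manhattan distance separates: Σwᵢ(|x−xᵢ|+|y−yᵢ|) = Σwᵢ|x−xᵢ| + Σwᵢ|y−yᵢ|, so x and y are optimised independently as 1-D weighted medians.
Total weight W = 673; half = 336.5.
x-coordinate, sorted with cumulative weight:
  x=0 (Brookfield, w=90) cum 90
  x=0 (Elwood, w=60) cum 150
  x=1 (Calder, w=150) cum 300
  x=1 (Fenton, w=70) cum 370  ← median
  x=1 (Holt, w=9) cum 379
  x=5 (Denby, w=40) cum 419
  x=5 (Granby, w=4) cum 423
  x=6 (Ashton, w=250) cum 673
⇒ x* = 1
y-coordinate, sorted with cumulative weight:
  y=4 (Brookfield, w=90) cum 90
  y=4 (Calder, w=150) cum 240
  y=5 (Ashton, w=250) cum 490  ← median
  y=5 (Elwood, w=60) cum 550
  y=5 (Granby, w=4) cum 554
  y=7 (Holt, w=9) cum 563
  y=9 (Denby, w=40) cum 603
  y=10 (Fenton, w=70) cum 673
⇒ y* = 5

(1, 5)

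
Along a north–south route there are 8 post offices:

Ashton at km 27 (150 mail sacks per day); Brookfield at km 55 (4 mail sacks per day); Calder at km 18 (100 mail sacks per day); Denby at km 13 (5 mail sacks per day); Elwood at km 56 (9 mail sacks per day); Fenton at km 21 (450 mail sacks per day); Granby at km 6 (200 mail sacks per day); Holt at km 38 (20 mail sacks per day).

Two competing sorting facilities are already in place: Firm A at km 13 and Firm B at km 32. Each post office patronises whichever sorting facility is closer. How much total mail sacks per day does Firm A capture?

The indifferent point is the midpoint (13+32)/2 = 22.5; post offices left of it (closer to Firm A at 13) go to Firm A, those right go to Firm B.
  Granby at 6 (w=200) → Firm A
  Denby at 13 (w=5) → Firm A
  Calder at 18 (w=100) → Firm A
  Fenton at 21 (w=450) → Firm A
  Ashton at 27 (w=150) → Firm B
  Holt at 38 (w=20) → Firm B
  Brookfield at 55 (w=4) → Firm B
  Elwood at 56 (w=9) → Firm B
Firm A captures 755; Firm B captures 183.

755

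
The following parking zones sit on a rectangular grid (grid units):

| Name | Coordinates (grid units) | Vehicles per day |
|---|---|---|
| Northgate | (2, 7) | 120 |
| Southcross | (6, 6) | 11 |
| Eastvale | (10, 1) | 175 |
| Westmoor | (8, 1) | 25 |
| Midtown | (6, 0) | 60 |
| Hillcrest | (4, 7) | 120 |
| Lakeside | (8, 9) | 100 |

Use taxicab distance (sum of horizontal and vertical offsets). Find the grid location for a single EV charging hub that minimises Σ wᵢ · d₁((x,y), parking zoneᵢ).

Manhattan distance separates: Σwᵢ(|x−xᵢ|+|y−yᵢ|) = Σwᵢ|x−xᵢ| + Σwᵢ|y−yᵢ|, so x and y are optimised independently as 1-D weighted medians.
Total weight W = 611; half = 305.5.
x-coordinate, sorted with cumulative weight:
  x=2 (Northgate, w=120) cum 120
  x=4 (Hillcrest, w=120) cum 240
  x=6 (Southcross, w=11) cum 251
  x=6 (Midtown, w=60) cum 311  ← median
  x=8 (Westmoor, w=25) cum 336
  x=8 (Lakeside, w=100) cum 436
  x=10 (Eastvale, w=175) cum 611
⇒ x* = 6
y-coordinate, sorted with cumulative weight:
  y=0 (Midtown, w=60) cum 60
  y=1 (Eastvale, w=175) cum 235
  y=1 (Westmoor, w=25) cum 260
  y=6 (Southcross, w=11) cum 271
  y=7 (Northgate, w=120) cum 391  ← median
  y=7 (Hillcrest, w=120) cum 511
  y=9 (Lakeside, w=100) cum 611
⇒ y* = 7

(6, 7)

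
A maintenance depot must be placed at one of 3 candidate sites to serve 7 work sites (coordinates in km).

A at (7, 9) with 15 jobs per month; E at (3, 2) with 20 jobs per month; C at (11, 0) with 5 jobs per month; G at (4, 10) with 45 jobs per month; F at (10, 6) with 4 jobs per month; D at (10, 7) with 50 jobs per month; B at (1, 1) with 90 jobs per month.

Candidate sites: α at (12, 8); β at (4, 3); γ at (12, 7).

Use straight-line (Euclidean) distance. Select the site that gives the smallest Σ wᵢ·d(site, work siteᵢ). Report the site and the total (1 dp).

β, total 1193.9 km

Total weighted distance at each candidate:
  α (12, 8): total = 2000.8
  β (4, 3): total = 1193.9
  γ (12, 7): total = 1943.2
Minimum is at β with total 1193.9 km.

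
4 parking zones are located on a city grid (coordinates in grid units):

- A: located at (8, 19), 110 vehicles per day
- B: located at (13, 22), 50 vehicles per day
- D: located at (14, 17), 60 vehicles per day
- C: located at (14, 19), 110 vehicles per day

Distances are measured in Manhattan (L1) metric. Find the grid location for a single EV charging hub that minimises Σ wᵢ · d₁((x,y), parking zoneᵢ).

(14, 19)

Manhattan distance separates: Σwᵢ(|x−xᵢ|+|y−yᵢ|) = Σwᵢ|x−xᵢ| + Σwᵢ|y−yᵢ|, so x and y are optimised independently as 1-D weighted medians.
Total weight W = 330; half = 165.
x-coordinate, sorted with cumulative weight:
  x=8 (A, w=110) cum 110
  x=13 (B, w=50) cum 160
  x=14 (D, w=60) cum 220  ← median
  x=14 (C, w=110) cum 330
⇒ x* = 14
y-coordinate, sorted with cumulative weight:
  y=17 (D, w=60) cum 60
  y=19 (A, w=110) cum 170  ← median
  y=19 (C, w=110) cum 280
  y=22 (B, w=50) cum 330
⇒ y* = 19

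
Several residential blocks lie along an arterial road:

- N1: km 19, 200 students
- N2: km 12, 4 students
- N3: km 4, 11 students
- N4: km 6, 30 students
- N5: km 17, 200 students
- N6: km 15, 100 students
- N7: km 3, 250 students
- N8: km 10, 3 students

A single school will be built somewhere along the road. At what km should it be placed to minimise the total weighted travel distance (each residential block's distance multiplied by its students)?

For a sum of weighted absolute distances on a line, the optimum is the weighted median (not the mean). Total weight W = 798; half-weight = 399.
Sort by position and accumulate weight:
  km 3 (N7, w=250) → cum 250
  km 4 (N3, w=11) → cum 261
  km 6 (N4, w=30) → cum 291
  km 10 (N8, w=3) → cum 294
  km 12 (N2, w=4) → cum 298
  km 15 (N6, w=100) → cum 398
  km 17 (N5, w=200) → cum 598  ≥ 399 → median here
  km 19 (N1, w=200) → cum 798
Optimal location: km 17.

x = 17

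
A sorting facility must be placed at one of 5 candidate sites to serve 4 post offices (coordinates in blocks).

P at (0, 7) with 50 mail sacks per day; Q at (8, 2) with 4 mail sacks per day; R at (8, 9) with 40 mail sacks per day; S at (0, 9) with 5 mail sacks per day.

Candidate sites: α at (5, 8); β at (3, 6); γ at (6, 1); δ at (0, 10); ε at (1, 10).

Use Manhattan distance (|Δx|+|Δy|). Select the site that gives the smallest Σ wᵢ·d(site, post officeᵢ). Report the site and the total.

α, total 526 blocks

Total weighted distance at each candidate:
  α (5, 8): total = 526
  β (3, 6): total = 586
  γ (6, 1): total = 1082
  δ (0, 10): total = 579
  ε (1, 10): total = 590
Minimum is at α with total 526 blocks.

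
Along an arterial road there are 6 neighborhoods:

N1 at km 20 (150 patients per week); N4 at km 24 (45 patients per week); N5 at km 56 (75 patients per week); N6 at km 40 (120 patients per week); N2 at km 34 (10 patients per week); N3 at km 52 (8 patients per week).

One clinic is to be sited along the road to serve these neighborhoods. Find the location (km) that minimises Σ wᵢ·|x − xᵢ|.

For a sum of weighted absolute distances on a line, the optimum is the weighted median (not the mean). Total weight W = 408; half-weight = 204.
Sort by position and accumulate weight:
  km 20 (N1, w=150) → cum 150
  km 24 (N4, w=45) → cum 195
  km 34 (N2, w=10) → cum 205  ≥ 204 → median here
  km 40 (N6, w=120) → cum 325
  km 52 (N3, w=8) → cum 333
  km 56 (N5, w=75) → cum 408
Optimal location: km 34.

x = 34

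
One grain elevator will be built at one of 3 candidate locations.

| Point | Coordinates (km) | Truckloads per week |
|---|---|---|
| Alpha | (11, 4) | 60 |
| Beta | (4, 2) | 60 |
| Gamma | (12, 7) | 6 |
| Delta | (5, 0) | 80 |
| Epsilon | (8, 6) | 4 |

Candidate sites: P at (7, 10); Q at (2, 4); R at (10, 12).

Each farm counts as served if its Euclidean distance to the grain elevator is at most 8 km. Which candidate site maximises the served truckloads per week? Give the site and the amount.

Coverage radius r = 8 km; a point is covered iff (Δx)²+(Δy)² ≤ 8² = 64.
  P (7, 10): covers {Alpha, Gamma, Epsilon} → 70
  Q (2, 4): covers {Beta, Delta, Epsilon} → 144
  R (10, 12): covers {Gamma, Epsilon} → 10
Maximum coverage at Q: 144 truckloads per week.

Q, covering 144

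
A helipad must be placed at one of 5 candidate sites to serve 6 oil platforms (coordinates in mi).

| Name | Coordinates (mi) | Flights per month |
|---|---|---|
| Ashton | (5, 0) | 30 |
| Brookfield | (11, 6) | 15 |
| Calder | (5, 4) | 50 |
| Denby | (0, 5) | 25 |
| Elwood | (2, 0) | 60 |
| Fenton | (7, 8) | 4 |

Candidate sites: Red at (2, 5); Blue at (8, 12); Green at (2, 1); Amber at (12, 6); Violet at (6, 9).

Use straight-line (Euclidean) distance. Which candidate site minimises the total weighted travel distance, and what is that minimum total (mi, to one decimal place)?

Total weighted distance at each candidate:
  Red (2, 5): total = 842.2
  Blue (8, 12): total = 1986.1
  Green (2, 1): total = 667.6
  Amber (12, 6): total = 1677.9
  Violet (6, 9): total = 1390.9
Minimum is at Green with total 667.6 mi.

Green, total 667.6 mi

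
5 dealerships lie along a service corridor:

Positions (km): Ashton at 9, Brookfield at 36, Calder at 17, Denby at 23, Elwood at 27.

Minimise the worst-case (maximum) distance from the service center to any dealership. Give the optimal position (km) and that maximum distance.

The 1-center on a line is the midpoint of the two extreme points: leftmost at 9, rightmost at 36.
Optimal location = (9 + 36)/2 = 22.5; maximum distance = (36 − 9)/2 = 13.5.

location 22.5, max distance 13.5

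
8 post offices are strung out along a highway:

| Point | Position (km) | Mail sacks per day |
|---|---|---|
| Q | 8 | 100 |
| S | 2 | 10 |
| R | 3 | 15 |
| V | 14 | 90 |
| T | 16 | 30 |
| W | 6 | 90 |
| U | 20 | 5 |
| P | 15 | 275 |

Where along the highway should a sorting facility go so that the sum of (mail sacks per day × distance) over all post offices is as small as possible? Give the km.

x = 15

For a sum of weighted absolute distances on a line, the optimum is the weighted median (not the mean). Total weight W = 615; half-weight = 307.5.
Sort by position and accumulate weight:
  km 2 (S, w=10) → cum 10
  km 3 (R, w=15) → cum 25
  km 6 (W, w=90) → cum 115
  km 8 (Q, w=100) → cum 215
  km 14 (V, w=90) → cum 305
  km 15 (P, w=275) → cum 580  ≥ 307.5 → median here
  km 16 (T, w=30) → cum 610
  km 20 (U, w=5) → cum 615
Optimal location: km 15.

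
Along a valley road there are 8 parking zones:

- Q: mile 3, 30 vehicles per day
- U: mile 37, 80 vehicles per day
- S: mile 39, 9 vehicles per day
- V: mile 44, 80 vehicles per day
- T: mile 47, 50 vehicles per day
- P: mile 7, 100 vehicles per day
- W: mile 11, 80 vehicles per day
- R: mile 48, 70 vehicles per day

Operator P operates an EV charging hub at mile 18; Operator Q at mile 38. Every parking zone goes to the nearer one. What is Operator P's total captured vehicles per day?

210

The indifferent point is the midpoint (18+38)/2 = 28; parking zones left of it (closer to Operator P at 18) go to Operator P, those right go to Operator Q.
  Q at 3 (w=30) → Operator P
  P at 7 (w=100) → Operator P
  W at 11 (w=80) → Operator P
  U at 37 (w=80) → Operator Q
  S at 39 (w=9) → Operator Q
  V at 44 (w=80) → Operator Q
  T at 47 (w=50) → Operator Q
  R at 48 (w=70) → Operator Q
Operator P captures 210; Operator Q captures 289.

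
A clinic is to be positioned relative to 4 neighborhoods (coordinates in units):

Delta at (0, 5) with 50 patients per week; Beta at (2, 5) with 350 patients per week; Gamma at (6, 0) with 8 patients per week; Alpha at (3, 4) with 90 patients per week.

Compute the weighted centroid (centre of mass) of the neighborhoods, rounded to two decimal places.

The minimiser of Σwᵢ‖p−pᵢ‖² is the weighted centroid p* = (Σwᵢpᵢ)/(Σwᵢ).
Σwᵢ = 498.
Σwᵢxᵢ = 50·0 + 350·2 + 8·6 + 90·3 = 1018.
Σwᵢyᵢ = 50·5 + 350·5 + 8·0 + 90·4 = 2360.
x* = 1018/498 = 2.04, y* = 2360/498 = 4.74.

(2.04, 4.74)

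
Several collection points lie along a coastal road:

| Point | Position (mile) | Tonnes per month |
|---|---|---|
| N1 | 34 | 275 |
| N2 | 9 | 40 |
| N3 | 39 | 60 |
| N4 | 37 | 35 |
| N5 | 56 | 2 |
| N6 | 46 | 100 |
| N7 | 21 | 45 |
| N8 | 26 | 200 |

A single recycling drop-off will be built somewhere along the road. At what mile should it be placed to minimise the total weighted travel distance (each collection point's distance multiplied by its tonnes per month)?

x = 34

For a sum of weighted absolute distances on a line, the optimum is the weighted median (not the mean). Total weight W = 757; half-weight = 378.5.
Sort by position and accumulate weight:
  mile 9 (N2, w=40) → cum 40
  mile 21 (N7, w=45) → cum 85
  mile 26 (N8, w=200) → cum 285
  mile 34 (N1, w=275) → cum 560  ≥ 378.5 → median here
  mile 37 (N4, w=35) → cum 595
  mile 39 (N3, w=60) → cum 655
  mile 46 (N6, w=100) → cum 755
  mile 56 (N5, w=2) → cum 757
Optimal location: mile 34.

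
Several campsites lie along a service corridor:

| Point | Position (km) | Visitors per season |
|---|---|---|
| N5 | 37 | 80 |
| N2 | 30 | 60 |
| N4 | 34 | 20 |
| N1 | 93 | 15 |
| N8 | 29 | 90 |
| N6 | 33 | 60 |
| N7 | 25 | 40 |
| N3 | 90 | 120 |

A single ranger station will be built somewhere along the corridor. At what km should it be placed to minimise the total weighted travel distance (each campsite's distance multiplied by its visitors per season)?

x = 33

For a sum of weighted absolute distances on a line, the optimum is the weighted median (not the mean). Total weight W = 485; half-weight = 242.5.
Sort by position and accumulate weight:
  km 25 (N7, w=40) → cum 40
  km 29 (N8, w=90) → cum 130
  km 30 (N2, w=60) → cum 190
  km 33 (N6, w=60) → cum 250  ≥ 242.5 → median here
  km 34 (N4, w=20) → cum 270
  km 37 (N5, w=80) → cum 350
  km 90 (N3, w=120) → cum 470
  km 93 (N1, w=15) → cum 485
Optimal location: km 33.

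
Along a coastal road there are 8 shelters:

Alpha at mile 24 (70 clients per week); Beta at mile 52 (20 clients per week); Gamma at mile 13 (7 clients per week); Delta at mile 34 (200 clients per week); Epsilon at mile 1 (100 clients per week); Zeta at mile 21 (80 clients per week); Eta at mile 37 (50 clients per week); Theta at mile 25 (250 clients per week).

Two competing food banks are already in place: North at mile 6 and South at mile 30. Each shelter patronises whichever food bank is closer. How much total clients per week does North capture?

107

The indifferent point is the midpoint (6+30)/2 = 18; shelters left of it (closer to North at 6) go to North, those right go to South.
  Epsilon at 1 (w=100) → North
  Gamma at 13 (w=7) → North
  Zeta at 21 (w=80) → South
  Alpha at 24 (w=70) → South
  Theta at 25 (w=250) → South
  Delta at 34 (w=200) → South
  Eta at 37 (w=50) → South
  Beta at 52 (w=20) → South
North captures 107; South captures 670.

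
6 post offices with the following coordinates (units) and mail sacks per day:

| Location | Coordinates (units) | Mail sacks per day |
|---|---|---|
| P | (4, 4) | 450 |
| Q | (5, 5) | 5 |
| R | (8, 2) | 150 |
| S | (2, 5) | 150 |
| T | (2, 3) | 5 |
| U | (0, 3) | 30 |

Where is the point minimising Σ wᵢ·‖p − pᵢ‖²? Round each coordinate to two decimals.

(4.22, 3.77)

The minimiser of Σwᵢ‖p−pᵢ‖² is the weighted centroid p* = (Σwᵢpᵢ)/(Σwᵢ).
Σwᵢ = 790.
Σwᵢxᵢ = 450·4 + 5·5 + 150·8 + 150·2 + 5·2 + 30·0 = 3335.
Σwᵢyᵢ = 450·4 + 5·5 + 150·2 + 150·5 + 5·3 + 30·3 = 2980.
x* = 3335/790 = 4.22, y* = 2980/790 = 3.77.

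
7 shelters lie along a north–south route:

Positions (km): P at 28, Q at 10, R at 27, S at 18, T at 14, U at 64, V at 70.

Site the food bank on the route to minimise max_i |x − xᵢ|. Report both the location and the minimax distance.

location 40, max distance 30

The 1-center on a line is the midpoint of the two extreme points: leftmost at 10, rightmost at 70.
Optimal location = (10 + 70)/2 = 40; maximum distance = (70 − 10)/2 = 30.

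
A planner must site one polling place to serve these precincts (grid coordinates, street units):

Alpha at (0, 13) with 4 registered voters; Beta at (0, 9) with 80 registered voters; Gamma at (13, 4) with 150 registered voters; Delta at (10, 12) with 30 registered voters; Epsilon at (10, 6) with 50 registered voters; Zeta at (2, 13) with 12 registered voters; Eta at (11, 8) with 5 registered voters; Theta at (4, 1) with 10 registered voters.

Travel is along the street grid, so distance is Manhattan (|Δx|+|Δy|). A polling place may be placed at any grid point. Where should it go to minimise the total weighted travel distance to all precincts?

(10, 6)

Manhattan distance separates: Σwᵢ(|x−xᵢ|+|y−yᵢ|) = Σwᵢ|x−xᵢ| + Σwᵢ|y−yᵢ|, so x and y are optimised independently as 1-D weighted medians.
Total weight W = 341; half = 170.5.
x-coordinate, sorted with cumulative weight:
  x=0 (Alpha, w=4) cum 4
  x=0 (Beta, w=80) cum 84
  x=2 (Zeta, w=12) cum 96
  x=4 (Theta, w=10) cum 106
  x=10 (Delta, w=30) cum 136
  x=10 (Epsilon, w=50) cum 186  ← median
  x=11 (Eta, w=5) cum 191
  x=13 (Gamma, w=150) cum 341
⇒ x* = 10
y-coordinate, sorted with cumulative weight:
  y=1 (Theta, w=10) cum 10
  y=4 (Gamma, w=150) cum 160
  y=6 (Epsilon, w=50) cum 210  ← median
  y=8 (Eta, w=5) cum 215
  y=9 (Beta, w=80) cum 295
  y=12 (Delta, w=30) cum 325
  y=13 (Alpha, w=4) cum 329
  y=13 (Zeta, w=12) cum 341
⇒ y* = 6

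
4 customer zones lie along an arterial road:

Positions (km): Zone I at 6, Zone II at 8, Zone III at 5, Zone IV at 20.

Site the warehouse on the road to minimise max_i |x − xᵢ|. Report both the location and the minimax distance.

location 12.5, max distance 7.5

The 1-center on a line is the midpoint of the two extreme points: leftmost at 5, rightmost at 20.
Optimal location = (5 + 20)/2 = 12.5; maximum distance = (20 − 5)/2 = 7.5.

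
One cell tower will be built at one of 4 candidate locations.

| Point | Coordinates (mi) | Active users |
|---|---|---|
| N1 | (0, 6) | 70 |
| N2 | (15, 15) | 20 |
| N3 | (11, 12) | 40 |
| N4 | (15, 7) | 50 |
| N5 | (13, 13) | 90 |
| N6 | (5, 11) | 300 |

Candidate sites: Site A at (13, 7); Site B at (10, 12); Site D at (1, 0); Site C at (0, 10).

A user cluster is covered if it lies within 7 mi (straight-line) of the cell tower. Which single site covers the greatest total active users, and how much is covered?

Coverage radius r = 7 mi; a point is covered iff (Δx)²+(Δy)² ≤ 7² = 49.
  Site A (13, 7): covers {N3, N4, N5} → 180
  Site B (10, 12): covers {N2, N3, N5, N6} → 450
  Site D (1, 0): covers {N1} → 70
  Site C (0, 10): covers {N1, N6} → 370
Maximum coverage at Site B: 450 active users.

Site B, covering 450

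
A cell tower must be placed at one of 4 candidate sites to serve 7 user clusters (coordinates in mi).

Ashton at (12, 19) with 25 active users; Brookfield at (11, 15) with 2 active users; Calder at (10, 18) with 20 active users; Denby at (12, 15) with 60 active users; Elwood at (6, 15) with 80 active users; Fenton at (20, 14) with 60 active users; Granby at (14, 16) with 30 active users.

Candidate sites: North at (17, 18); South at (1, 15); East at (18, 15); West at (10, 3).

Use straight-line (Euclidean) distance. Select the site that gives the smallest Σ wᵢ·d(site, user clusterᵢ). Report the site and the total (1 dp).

East, total 1943.0 mi

Total weighted distance at each candidate:
  North (17, 18): total = 1951.1
  South (1, 15): total = 3095.1
  East (18, 15): total = 1943.0
  West (10, 3): total = 3769.1
Minimum is at East with total 1943.0 mi.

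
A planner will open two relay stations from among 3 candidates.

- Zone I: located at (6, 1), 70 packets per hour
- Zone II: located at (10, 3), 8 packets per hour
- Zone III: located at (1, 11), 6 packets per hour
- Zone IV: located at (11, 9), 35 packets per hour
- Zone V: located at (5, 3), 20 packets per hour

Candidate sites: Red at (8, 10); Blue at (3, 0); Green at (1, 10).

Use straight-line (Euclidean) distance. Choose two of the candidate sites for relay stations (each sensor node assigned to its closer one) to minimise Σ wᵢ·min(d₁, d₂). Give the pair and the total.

Evaluate every pair (each demand assigned to the nearer of the two):
  {Red, Blue}: total = 504.8
  {Blue, Green}: total = 712.1
  {Red, Green}: total = 972.6
Best pair: {Red, Blue} with total 504.8.

{Red, Blue}, total 504.8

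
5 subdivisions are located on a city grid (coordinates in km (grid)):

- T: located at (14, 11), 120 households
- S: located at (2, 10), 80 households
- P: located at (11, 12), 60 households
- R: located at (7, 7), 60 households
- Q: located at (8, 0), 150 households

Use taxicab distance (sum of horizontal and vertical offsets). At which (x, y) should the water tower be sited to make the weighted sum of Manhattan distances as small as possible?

(8, 10)

Manhattan distance separates: Σwᵢ(|x−xᵢ|+|y−yᵢ|) = Σwᵢ|x−xᵢ| + Σwᵢ|y−yᵢ|, so x and y are optimised independently as 1-D weighted medians.
Total weight W = 470; half = 235.
x-coordinate, sorted with cumulative weight:
  x=2 (S, w=80) cum 80
  x=7 (R, w=60) cum 140
  x=8 (Q, w=150) cum 290  ← median
  x=11 (P, w=60) cum 350
  x=14 (T, w=120) cum 470
⇒ x* = 8
y-coordinate, sorted with cumulative weight:
  y=0 (Q, w=150) cum 150
  y=7 (R, w=60) cum 210
  y=10 (S, w=80) cum 290  ← median
  y=11 (T, w=120) cum 410
  y=12 (P, w=60) cum 470
⇒ y* = 10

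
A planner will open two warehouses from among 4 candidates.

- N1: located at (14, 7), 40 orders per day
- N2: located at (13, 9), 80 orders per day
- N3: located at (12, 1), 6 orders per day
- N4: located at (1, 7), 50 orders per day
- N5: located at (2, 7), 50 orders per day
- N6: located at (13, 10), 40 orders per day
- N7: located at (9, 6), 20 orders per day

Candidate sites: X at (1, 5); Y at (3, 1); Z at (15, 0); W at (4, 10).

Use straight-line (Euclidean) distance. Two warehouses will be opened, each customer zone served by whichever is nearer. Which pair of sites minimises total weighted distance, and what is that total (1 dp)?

Evaluate every pair (each demand assigned to the nearer of the two):
  {X, Z}: total = 1820.4
  {Z, W}: total = 1906.7
  {X, W}: total = 1912.1
  {Y, W}: total = 2076.5
  {Y, Z}: total = 2223.9
  {X, Y}: total = 2455.1
Best pair: {X, Z} with total 1820.4.

{X, Z}, total 1820.4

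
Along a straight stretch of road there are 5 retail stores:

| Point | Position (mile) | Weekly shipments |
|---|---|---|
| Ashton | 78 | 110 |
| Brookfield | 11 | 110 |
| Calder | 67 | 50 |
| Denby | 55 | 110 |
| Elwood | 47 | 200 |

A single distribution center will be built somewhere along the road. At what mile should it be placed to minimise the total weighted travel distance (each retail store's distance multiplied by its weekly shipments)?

x = 47

For a sum of weighted absolute distances on a line, the optimum is the weighted median (not the mean). Total weight W = 580; half-weight = 290.
Sort by position and accumulate weight:
  mile 11 (Brookfield, w=110) → cum 110
  mile 47 (Elwood, w=200) → cum 310  ≥ 290 → median here
  mile 55 (Denby, w=110) → cum 420
  mile 67 (Calder, w=50) → cum 470
  mile 78 (Ashton, w=110) → cum 580
Optimal location: mile 47.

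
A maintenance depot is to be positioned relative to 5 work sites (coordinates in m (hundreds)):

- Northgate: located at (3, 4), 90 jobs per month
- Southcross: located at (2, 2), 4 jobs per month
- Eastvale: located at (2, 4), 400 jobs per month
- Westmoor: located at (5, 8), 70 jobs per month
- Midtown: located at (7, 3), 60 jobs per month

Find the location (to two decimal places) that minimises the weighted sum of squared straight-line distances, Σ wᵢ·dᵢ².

The minimiser of Σwᵢ‖p−pᵢ‖² is the weighted centroid p* = (Σwᵢpᵢ)/(Σwᵢ).
Σwᵢ = 624.
Σwᵢxᵢ = 90·3 + 4·2 + 400·2 + 70·5 + 60·7 = 1848.
Σwᵢyᵢ = 90·4 + 4·2 + 400·4 + 70·8 + 60·3 = 2708.
x* = 1848/624 = 2.96, y* = 2708/624 = 4.34.

(2.96, 4.34)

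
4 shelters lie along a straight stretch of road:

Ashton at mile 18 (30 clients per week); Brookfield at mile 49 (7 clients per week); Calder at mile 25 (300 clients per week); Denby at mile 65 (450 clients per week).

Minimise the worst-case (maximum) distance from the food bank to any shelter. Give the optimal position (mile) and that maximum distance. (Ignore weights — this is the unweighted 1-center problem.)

location 41.5, max distance 23.5

The 1-center on a line is the midpoint of the two extreme points: leftmost at 18, rightmost at 65.
Optimal location = (18 + 65)/2 = 41.5; maximum distance = (65 − 18)/2 = 23.5.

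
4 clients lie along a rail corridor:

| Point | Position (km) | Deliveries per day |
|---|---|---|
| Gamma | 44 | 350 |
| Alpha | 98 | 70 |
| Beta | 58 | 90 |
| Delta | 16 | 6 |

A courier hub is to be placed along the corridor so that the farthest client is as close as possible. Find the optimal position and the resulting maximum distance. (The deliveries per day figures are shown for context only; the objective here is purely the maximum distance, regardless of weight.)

The 1-center on a line is the midpoint of the two extreme points: leftmost at 16, rightmost at 98.
Optimal location = (16 + 98)/2 = 57; maximum distance = (98 − 16)/2 = 41.

location 57, max distance 41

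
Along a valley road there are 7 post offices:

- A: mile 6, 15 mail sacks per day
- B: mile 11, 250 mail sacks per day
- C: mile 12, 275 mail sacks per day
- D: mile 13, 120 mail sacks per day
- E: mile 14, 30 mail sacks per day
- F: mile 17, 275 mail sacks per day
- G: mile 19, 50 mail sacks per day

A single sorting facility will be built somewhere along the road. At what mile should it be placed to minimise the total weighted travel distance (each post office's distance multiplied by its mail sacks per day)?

x = 12

For a sum of weighted absolute distances on a line, the optimum is the weighted median (not the mean). Total weight W = 1015; half-weight = 507.5.
Sort by position and accumulate weight:
  mile 6 (A, w=15) → cum 15
  mile 11 (B, w=250) → cum 265
  mile 12 (C, w=275) → cum 540  ≥ 507.5 → median here
  mile 13 (D, w=120) → cum 660
  mile 14 (E, w=30) → cum 690
  mile 17 (F, w=275) → cum 965
  mile 19 (G, w=50) → cum 1015
Optimal location: mile 12.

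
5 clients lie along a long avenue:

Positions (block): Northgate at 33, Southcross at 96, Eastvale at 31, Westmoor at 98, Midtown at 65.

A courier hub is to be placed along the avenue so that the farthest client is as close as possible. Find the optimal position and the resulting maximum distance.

The 1-center on a line is the midpoint of the two extreme points: leftmost at 31, rightmost at 98.
Optimal location = (31 + 98)/2 = 64.5; maximum distance = (98 − 31)/2 = 33.5.

location 64.5, max distance 33.5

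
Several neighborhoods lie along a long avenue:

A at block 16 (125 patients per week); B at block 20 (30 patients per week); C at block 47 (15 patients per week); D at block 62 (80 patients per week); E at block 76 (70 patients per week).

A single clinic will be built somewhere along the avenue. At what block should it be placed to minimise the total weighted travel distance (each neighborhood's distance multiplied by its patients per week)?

For a sum of weighted absolute distances on a line, the optimum is the weighted median (not the mean). Total weight W = 320; half-weight = 160.
Sort by position and accumulate weight:
  block 16 (A, w=125) → cum 125
  block 20 (B, w=30) → cum 155
  block 47 (C, w=15) → cum 170  ≥ 160 → median here
  block 62 (D, w=80) → cum 250
  block 76 (E, w=70) → cum 320
Optimal location: block 47.

x = 47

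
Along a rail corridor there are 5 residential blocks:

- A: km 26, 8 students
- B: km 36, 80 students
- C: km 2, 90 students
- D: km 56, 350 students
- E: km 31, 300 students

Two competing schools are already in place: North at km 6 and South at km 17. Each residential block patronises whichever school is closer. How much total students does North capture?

90

The indifferent point is the midpoint (6+17)/2 = 11.5; residential blocks left of it (closer to North at 6) go to North, those right go to South.
  C at 2 (w=90) → North
  A at 26 (w=8) → South
  E at 31 (w=300) → South
  B at 36 (w=80) → South
  D at 56 (w=350) → South
North captures 90; South captures 738.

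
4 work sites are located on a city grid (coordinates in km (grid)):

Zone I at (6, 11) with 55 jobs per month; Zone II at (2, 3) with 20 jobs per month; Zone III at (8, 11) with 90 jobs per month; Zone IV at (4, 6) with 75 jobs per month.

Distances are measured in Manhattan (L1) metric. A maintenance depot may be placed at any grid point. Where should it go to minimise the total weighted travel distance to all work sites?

Manhattan distance separates: Σwᵢ(|x−xᵢ|+|y−yᵢ|) = Σwᵢ|x−xᵢ| + Σwᵢ|y−yᵢ|, so x and y are optimised independently as 1-D weighted medians.
Total weight W = 240; half = 120.
x-coordinate, sorted with cumulative weight:
  x=2 (Zone II, w=20) cum 20
  x=4 (Zone IV, w=75) cum 95
  x=6 (Zone I, w=55) cum 150  ← median
  x=8 (Zone III, w=90) cum 240
⇒ x* = 6
y-coordinate, sorted with cumulative weight:
  y=3 (Zone II, w=20) cum 20
  y=6 (Zone IV, w=75) cum 95
  y=11 (Zone I, w=55) cum 150  ← median
  y=11 (Zone III, w=90) cum 240
⇒ y* = 11

(6, 11)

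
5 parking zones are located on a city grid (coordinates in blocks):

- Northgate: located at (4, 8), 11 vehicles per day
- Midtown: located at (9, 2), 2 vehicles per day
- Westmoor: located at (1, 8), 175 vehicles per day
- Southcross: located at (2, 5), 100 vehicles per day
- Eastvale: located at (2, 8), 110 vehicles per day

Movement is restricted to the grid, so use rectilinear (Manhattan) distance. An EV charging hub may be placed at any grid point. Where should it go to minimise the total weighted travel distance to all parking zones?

(2, 8)

Manhattan distance separates: Σwᵢ(|x−xᵢ|+|y−yᵢ|) = Σwᵢ|x−xᵢ| + Σwᵢ|y−yᵢ|, so x and y are optimised independently as 1-D weighted medians.
Total weight W = 398; half = 199.
x-coordinate, sorted with cumulative weight:
  x=1 (Westmoor, w=175) cum 175
  x=2 (Southcross, w=100) cum 275  ← median
  x=2 (Eastvale, w=110) cum 385
  x=4 (Northgate, w=11) cum 396
  x=9 (Midtown, w=2) cum 398
⇒ x* = 2
y-coordinate, sorted with cumulative weight:
  y=2 (Midtown, w=2) cum 2
  y=5 (Southcross, w=100) cum 102
  y=8 (Northgate, w=11) cum 113
  y=8 (Westmoor, w=175) cum 288  ← median
  y=8 (Eastvale, w=110) cum 398
⇒ y* = 8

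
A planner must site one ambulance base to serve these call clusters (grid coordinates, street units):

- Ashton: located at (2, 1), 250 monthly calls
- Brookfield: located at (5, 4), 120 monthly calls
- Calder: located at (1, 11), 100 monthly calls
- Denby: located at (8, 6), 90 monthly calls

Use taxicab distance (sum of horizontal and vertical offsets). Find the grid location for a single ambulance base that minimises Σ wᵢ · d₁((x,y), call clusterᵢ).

(2, 4)

Manhattan distance separates: Σwᵢ(|x−xᵢ|+|y−yᵢ|) = Σwᵢ|x−xᵢ| + Σwᵢ|y−yᵢ|, so x and y are optimised independently as 1-D weighted medians.
Total weight W = 560; half = 280.
x-coordinate, sorted with cumulative weight:
  x=1 (Calder, w=100) cum 100
  x=2 (Ashton, w=250) cum 350  ← median
  x=5 (Brookfield, w=120) cum 470
  x=8 (Denby, w=90) cum 560
⇒ x* = 2
y-coordinate, sorted with cumulative weight:
  y=1 (Ashton, w=250) cum 250
  y=4 (Brookfield, w=120) cum 370  ← median
  y=6 (Denby, w=90) cum 460
  y=11 (Calder, w=100) cum 560
⇒ y* = 4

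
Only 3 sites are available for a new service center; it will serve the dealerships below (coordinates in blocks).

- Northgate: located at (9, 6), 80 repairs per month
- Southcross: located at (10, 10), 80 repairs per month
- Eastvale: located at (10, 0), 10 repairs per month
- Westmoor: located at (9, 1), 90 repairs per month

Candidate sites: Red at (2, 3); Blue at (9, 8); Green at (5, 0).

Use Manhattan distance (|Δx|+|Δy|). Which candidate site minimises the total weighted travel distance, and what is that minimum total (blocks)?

Blue, total 1120 blocks

Total weighted distance at each candidate:
  Red (2, 3): total = 2920
  Blue (9, 8): total = 1120
  Green (5, 0): total = 2500
Minimum is at Blue with total 1120 blocks.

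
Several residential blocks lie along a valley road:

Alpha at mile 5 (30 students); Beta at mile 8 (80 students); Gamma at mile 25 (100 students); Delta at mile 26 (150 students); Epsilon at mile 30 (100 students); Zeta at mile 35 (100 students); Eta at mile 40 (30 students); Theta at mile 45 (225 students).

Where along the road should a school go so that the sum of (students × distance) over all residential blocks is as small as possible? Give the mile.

x = 30

For a sum of weighted absolute distances on a line, the optimum is the weighted median (not the mean). Total weight W = 815; half-weight = 407.5.
Sort by position and accumulate weight:
  mile 5 (Alpha, w=30) → cum 30
  mile 8 (Beta, w=80) → cum 110
  mile 25 (Gamma, w=100) → cum 210
  mile 26 (Delta, w=150) → cum 360
  mile 30 (Epsilon, w=100) → cum 460  ≥ 407.5 → median here
  mile 35 (Zeta, w=100) → cum 560
  mile 40 (Eta, w=30) → cum 590
  mile 45 (Theta, w=225) → cum 815
Optimal location: mile 30.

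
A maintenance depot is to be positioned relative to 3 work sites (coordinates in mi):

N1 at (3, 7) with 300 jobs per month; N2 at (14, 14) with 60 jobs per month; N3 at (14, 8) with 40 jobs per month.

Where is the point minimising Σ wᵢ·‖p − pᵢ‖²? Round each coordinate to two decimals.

(5.75, 8.15)

The minimiser of Σwᵢ‖p−pᵢ‖² is the weighted centroid p* = (Σwᵢpᵢ)/(Σwᵢ).
Σwᵢ = 400.
Σwᵢxᵢ = 300·3 + 60·14 + 40·14 = 2300.
Σwᵢyᵢ = 300·7 + 60·14 + 40·8 = 3260.
x* = 2300/400 = 5.75, y* = 3260/400 = 8.15.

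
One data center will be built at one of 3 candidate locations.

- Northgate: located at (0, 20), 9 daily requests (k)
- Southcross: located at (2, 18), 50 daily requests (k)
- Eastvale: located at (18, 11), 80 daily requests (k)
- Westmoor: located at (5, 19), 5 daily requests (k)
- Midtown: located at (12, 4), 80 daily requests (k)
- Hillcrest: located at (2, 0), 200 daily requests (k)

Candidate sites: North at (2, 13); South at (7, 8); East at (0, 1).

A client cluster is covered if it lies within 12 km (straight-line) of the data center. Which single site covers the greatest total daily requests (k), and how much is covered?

Coverage radius r = 12 km; a point is covered iff (Δx)²+(Δy)² ≤ 12² = 144.
  North (2, 13): covers {Northgate, Southcross, Westmoor} → 64
  South (7, 8): covers {Southcross, Eastvale, Westmoor, Midtown, Hillcrest} → 415
  East (0, 1): covers {Hillcrest} → 200
Maximum coverage at South: 415 daily requests (k).

South, covering 415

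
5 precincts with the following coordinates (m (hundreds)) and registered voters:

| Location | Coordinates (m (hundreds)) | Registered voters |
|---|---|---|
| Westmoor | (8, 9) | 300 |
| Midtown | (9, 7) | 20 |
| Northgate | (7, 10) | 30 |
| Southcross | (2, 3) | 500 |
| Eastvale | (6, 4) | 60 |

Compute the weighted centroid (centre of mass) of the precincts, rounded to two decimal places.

The minimiser of Σwᵢ‖p−pᵢ‖² is the weighted centroid p* = (Σwᵢpᵢ)/(Σwᵢ).
Σwᵢ = 910.
Σwᵢxᵢ = 300·8 + 20·9 + 30·7 + 500·2 + 60·6 = 4150.
Σwᵢyᵢ = 300·9 + 20·7 + 30·10 + 500·3 + 60·4 = 4880.
x* = 4150/910 = 4.56, y* = 4880/910 = 5.36.

(4.56, 5.36)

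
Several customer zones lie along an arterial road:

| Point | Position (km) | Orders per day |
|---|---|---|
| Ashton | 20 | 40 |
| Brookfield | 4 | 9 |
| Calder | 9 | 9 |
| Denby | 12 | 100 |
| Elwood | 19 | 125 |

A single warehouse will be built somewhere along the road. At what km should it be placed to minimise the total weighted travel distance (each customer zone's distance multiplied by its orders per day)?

For a sum of weighted absolute distances on a line, the optimum is the weighted median (not the mean). Total weight W = 283; half-weight = 141.5.
Sort by position and accumulate weight:
  km 4 (Brookfield, w=9) → cum 9
  km 9 (Calder, w=9) → cum 18
  km 12 (Denby, w=100) → cum 118
  km 19 (Elwood, w=125) → cum 243  ≥ 141.5 → median here
  km 20 (Ashton, w=40) → cum 283
Optimal location: km 19.

x = 19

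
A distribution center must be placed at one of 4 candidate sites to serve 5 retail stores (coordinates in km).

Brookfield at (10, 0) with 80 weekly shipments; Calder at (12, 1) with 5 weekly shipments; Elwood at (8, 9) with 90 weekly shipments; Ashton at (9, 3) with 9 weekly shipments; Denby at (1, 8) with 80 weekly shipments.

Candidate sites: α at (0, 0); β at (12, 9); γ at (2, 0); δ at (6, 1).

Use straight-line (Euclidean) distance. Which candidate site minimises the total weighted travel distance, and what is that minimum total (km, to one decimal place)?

δ, total 1822.6 km

Total weighted distance at each candidate:
  α (0, 0): total = 2674.3
  β (12, 9): total = 2081.6
  γ (2, 0): total = 2377.3
  δ (6, 1): total = 1822.6
Minimum is at δ with total 1822.6 km.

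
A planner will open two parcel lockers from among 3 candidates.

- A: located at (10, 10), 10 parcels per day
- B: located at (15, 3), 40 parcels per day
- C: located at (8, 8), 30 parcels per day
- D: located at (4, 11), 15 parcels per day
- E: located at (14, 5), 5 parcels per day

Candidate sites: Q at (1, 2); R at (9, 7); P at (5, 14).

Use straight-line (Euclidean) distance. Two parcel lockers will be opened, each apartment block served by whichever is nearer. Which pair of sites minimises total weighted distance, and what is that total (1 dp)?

Evaluate every pair (each demand assigned to the nearer of the two):
  {R, P}: total = 436.9
  {Q, R}: total = 485.5
  {Q, P}: total = 937.8
Best pair: {R, P} with total 436.9.

{R, P}, total 436.9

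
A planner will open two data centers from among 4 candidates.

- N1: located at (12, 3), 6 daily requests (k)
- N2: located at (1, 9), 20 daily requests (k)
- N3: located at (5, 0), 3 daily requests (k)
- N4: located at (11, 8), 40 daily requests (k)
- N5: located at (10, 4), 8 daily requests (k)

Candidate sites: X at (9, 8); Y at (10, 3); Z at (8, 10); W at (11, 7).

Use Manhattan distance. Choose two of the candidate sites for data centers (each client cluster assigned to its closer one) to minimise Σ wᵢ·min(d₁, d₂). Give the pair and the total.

{Z, W}, total 301

Evaluate every pair (each demand assigned to the nearer of the two):
  {Z, W}: total = 301
  {X, Y}: total = 304
  {X, W}: total = 318
  {Y, W}: total = 324
  {X, Z}: total = 364
  {Y, Z}: total = 404
Best pair: {Z, W} with total 301.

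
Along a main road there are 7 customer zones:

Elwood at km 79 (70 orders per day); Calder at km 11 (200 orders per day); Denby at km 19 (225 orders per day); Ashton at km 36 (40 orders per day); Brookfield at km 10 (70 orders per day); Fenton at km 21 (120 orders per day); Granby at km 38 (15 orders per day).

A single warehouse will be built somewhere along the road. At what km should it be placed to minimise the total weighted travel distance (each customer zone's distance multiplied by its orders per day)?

For a sum of weighted absolute distances on a line, the optimum is the weighted median (not the mean). Total weight W = 740; half-weight = 370.
Sort by position and accumulate weight:
  km 10 (Brookfield, w=70) → cum 70
  km 11 (Calder, w=200) → cum 270
  km 19 (Denby, w=225) → cum 495  ≥ 370 → median here
  km 21 (Fenton, w=120) → cum 615
  km 36 (Ashton, w=40) → cum 655
  km 38 (Granby, w=15) → cum 670
  km 79 (Elwood, w=70) → cum 740
Optimal location: km 19.

x = 19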